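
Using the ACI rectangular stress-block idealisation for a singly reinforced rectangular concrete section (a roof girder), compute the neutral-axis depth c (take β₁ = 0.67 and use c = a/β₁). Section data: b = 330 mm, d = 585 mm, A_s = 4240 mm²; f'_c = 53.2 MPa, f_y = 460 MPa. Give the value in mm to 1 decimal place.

c ≈ 195.1 mm

T = A_s f_y = 4240 × 460 = 1950400 N = 1950.4 kN.
Setting C = 0.85 f'_c a b equal to T: a = 1950400/(0.85 × 53.2 × 330) = 130.701 mm.
With β₁ = 0.67, c = a/β₁ = 130.701/0.67 = 195.1 mm.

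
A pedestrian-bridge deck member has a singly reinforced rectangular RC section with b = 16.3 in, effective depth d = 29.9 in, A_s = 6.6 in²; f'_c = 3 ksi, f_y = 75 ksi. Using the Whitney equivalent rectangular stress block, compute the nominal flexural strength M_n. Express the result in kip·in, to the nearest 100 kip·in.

M_n ≈ 11900 kip·in

T = A_s f_y = 6.6 × 75 = 495 kips.
a = T/(0.85 f'_c b) = 495/(0.85 × 3 × 16.3) = 11.909 in.
M_n = T(d − a/2) = 495 × (29.9 − 5.9545) = 11853.0 kip·in.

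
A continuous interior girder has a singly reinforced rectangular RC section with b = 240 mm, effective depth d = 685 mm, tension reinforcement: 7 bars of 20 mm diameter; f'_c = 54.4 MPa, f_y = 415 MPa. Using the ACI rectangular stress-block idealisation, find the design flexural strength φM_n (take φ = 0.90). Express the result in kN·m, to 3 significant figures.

φM_n ≈ 529 kN·m

A_s = 7 × 314 = 2198 mm².
T = A_s f_y = 2198 × 415 = 912170 N = 912.17 kN.
From C = T: a = T/(0.85 f'_c b) = 912170/(0.85 × 54.4 × 240) = 82.20 mm.
M_n = T(d − a/2) = 912.17 kN × (685 − 41.1) mm = 587.35 kN·m.
φM_n = 0.90 × 587.35 = 528.62 kN·m.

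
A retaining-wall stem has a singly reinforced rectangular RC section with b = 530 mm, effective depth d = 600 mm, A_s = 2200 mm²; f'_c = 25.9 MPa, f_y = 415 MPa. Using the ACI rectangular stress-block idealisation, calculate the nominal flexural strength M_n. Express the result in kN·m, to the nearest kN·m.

M_n ≈ 512 kN·m

T = A_s f_y = 2200 × 415 = 913000 N = 913 kN.
From C = T: a = T/(0.85 f'_c b) = 913000/(0.85 × 25.9 × 530) = 78.25 mm.
M_n = T(d − a/2) = 913 kN × (600 − 39.125) mm = 512.08 kN·m.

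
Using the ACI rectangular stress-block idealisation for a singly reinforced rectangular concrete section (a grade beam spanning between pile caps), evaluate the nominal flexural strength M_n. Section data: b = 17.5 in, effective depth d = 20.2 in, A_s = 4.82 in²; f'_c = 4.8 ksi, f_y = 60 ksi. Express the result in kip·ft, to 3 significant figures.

M_n ≈ 438 kip·ft

T = A_s f_y = 4.82 × 60 = 289.2 kips.
a = T/(0.85 f'_c b) = 289.2/(0.85 × 4.8 × 17.5) = 4.050 in.
M_n = T(d − a/2) = 289.2 × (20.2 − 2.025) = 5256.2 kip·in = 5256.2/12 = 438.02 kip·ft.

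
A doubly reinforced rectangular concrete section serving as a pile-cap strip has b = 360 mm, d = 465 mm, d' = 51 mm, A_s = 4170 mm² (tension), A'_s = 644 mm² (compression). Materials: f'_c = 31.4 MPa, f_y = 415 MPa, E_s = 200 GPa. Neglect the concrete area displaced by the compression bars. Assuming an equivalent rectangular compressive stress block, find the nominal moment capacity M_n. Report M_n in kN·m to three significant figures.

Assume both tension and compression steel yield.
Net tension couple steel: A_s − A'_s = 3526 mm².
a = (A_s − A'_s) f_y / (0.85 f'_c b) = 1463290/(0.85 × 31.4 × 360) = 152.29 mm.
c = a/β₁ = 152.29/0.826 = 184.37 mm; ε'_s = 0.003(c − d')/c = 0.0022 ≥ f_y/E_s = 0.0021, so compression steel does yield.
M_n = (A_s − A'_s) f_y (d − a/2) + A'_s f_y (d − d') = [1463290 × (465 − 76.145) + 267260 × (465 − 51)] × 10⁻⁶ = 569.01 + 110.65 = 679.66 kN·m.

M_n ≈ 680 kN·m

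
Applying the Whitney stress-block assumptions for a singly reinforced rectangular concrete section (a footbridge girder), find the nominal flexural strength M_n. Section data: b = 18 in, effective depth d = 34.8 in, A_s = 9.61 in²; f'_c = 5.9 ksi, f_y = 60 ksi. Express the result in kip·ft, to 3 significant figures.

T = A_s f_y = 9.61 × 60 = 576.6 kips.
a = T/(0.85 f'_c b) = 576.6/(0.85 × 5.9 × 18) = 6.388 in.
M_n = T(d − a/2) = 576.6 × (34.8 − 3.194) = 18224.0 kip·in = 18224.0/12 = 1518.67 kip·ft.

M_n ≈ 1520 kip·ft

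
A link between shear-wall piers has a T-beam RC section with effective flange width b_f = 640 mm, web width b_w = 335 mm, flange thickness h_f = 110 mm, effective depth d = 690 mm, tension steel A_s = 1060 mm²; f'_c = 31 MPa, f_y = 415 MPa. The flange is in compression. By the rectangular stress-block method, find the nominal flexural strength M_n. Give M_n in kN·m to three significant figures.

M_n ≈ 298 kN·m

Tension: T = A_s f_y = 1060 × 415 = 439900 N.
Try a within the flange: a = T/(0.85 f'_c b_f) = 439900/(0.85 × 31 × 640) = 26.09 mm.
Since a = 26.09 ≤ h_f = 110 mm, the stress block lies entirely in the flange; analyse as a rectangular beam of width b_f.
M_n = T(d − a/2) = 439900 × (690 − 13.045) = 297.79 × 10⁶ N·mm.
M_n = 297.79 kN·m.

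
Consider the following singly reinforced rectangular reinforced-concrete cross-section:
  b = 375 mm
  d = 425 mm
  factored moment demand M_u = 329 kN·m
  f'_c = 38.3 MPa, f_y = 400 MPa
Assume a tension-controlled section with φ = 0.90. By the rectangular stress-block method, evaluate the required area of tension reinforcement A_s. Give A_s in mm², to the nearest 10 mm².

A_s ≈ 2370 mm²

M_n = M_u/φ = 329/0.90 = 365.556 kN·m.
With M_n = 0.85 f'_c a b (d − a/2), solve the quadratic for a:
a = d − √(d² − 2M_n/(0.85 f'_c b)) = 425 − √(425² − 2 × 365.556×10⁶/(0.85 × 38.3 × 375)) = 77.53 mm.
A_s = 0.85 f'_c a b / f_y = 0.85 × 38.3 × 77.53 × 375 / 400 = 2366.2 mm².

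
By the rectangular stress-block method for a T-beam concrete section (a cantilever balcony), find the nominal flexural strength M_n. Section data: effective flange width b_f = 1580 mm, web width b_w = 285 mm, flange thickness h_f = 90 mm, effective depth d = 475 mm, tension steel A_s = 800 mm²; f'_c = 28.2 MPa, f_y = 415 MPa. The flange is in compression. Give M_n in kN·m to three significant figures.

Tension: T = A_s f_y = 800 × 415 = 332000 N.
Try a within the flange: a = T/(0.85 f'_c b_f) = 332000/(0.85 × 28.2 × 1580) = 8.77 mm.
Since a = 8.77 ≤ h_f = 90 mm, the stress block lies entirely in the flange; analyse as a rectangular beam of width b_f.
M_n = T(d − a/2) = 332000 × (475 − 4.385) = 156.24 × 10⁶ N·mm.
M_n = 156.24 kN·m.

M_n ≈ 156 kN·m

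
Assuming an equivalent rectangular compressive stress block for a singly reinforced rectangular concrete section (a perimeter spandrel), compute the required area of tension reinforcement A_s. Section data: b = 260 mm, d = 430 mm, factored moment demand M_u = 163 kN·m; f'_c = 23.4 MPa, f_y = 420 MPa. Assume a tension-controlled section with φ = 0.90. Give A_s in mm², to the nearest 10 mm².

A_s ≈ 1120 mm²

M_n = M_u/φ = 163/0.90 = 181.111 kN·m.
With M_n = 0.85 f'_c a b (d − a/2), solve the quadratic for a:
a = d − √(d² − 2M_n/(0.85 f'_c b)) = 430 − √(430² − 2 × 181.111×10⁶/(0.85 × 23.4 × 260)) = 91.09 mm.
A_s = 0.85 f'_c a b / f_y = 0.85 × 23.4 × 91.09 × 260 / 420 = 1121.6 mm².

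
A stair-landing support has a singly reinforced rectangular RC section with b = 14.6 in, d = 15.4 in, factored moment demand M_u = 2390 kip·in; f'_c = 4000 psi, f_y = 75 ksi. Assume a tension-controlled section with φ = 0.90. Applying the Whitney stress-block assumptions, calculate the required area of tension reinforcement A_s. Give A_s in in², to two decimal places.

M_n = M_u/φ = 2390/0.90 = 2655.56 kip·in.
From M_n = 0.85 f'_c a b (d − a/2):
a = d − √(d² − 2M_n/(0.85 f'_c b)) = 15.4 − √(15.4² − 2 × 2655.56/(0.85 × 4 × 14.6)) = 3.991 in.
A_s = 0.85 f'_c a b / f_y = 0.85 × 4 × 3.991 × 14.6 / 75 = 2.642 in².

A_s ≈ 2.64 in²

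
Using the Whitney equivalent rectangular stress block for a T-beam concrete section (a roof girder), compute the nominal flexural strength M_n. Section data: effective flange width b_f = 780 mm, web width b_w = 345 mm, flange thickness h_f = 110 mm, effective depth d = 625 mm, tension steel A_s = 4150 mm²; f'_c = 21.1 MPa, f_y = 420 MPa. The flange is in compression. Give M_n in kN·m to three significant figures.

M_n ≈ 979 kN·m

Tension: T = A_s f_y = 4150 × 420 = 1743000 N.
Try a within the flange: a = T/(0.85 f'_c b_f) = 1743000/(0.85 × 21.1 × 780) = 124.60 mm.
a = 124.60 > h_f = 110 mm: the block extends into the web. Split into flange-overhang and web parts.
C_f = 0.85 f'_c (b_f − b_w) h_f = 0.85 × 21.1 × (780 − 345) × 110 = 858190 N.
Remaining web compression depth: a_w = (T − C_f)/(0.85 f'_c b_w) = (1743000 − 858190)/(0.85 × 21.1 × 345) = 143.00 mm.
M_n = C_f(d − h_f/2) + (T − C_f)(d − a_w/2) = 858190 × (625 − 55) + 884810 × (625 − 71.5) = 489.17 + 489.74 = 978.91 × 10⁶ N·mm.
M_n = 978.91 kN·m.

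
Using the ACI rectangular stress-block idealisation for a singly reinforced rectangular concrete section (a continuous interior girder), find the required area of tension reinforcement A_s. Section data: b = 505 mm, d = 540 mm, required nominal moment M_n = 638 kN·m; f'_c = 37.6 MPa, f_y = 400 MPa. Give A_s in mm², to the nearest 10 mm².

With M_n = 0.85 f'_c a b (d − a/2), solve the quadratic for a:
a = d − √(d² − 2M_n/(0.85 f'_c b)) = 540 − √(540² − 2 × 638×10⁶/(0.85 × 37.6 × 505)) = 78.98 mm.
A_s = 0.85 f'_c a b / f_y = 0.85 × 37.6 × 78.98 × 505 / 400 = 3186.8 mm².

A_s ≈ 3190 mm²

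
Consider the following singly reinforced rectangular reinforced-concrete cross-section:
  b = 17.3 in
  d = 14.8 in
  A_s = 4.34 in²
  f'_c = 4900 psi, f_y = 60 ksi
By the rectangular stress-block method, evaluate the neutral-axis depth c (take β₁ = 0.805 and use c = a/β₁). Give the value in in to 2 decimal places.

c ≈ 4.49 in

T = A_s f_y = 4.34 × 60 = 260.4 kips.
a = T/(0.85 f'_c b) = 260.4/(0.85 × 4.9 × 17.3) = 3.6139 in.
With β₁ = 0.805, c = a/β₁ = 3.6139/0.805 = 4.49 in.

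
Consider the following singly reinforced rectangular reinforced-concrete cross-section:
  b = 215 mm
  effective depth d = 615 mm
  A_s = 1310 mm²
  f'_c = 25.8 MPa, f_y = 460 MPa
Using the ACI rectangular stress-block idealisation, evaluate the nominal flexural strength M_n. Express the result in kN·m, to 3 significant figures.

T = A_s f_y = 1310 × 460 = 602600 N = 602.6 kN.
From C = T: a = T/(0.85 f'_c b) = 602600/(0.85 × 25.8 × 215) = 127.81 mm.
M_n = T(d − a/2) = 602.6 kN × (615 − 63.905) mm = 332.09 kN·m.

M_n ≈ 332 kN·m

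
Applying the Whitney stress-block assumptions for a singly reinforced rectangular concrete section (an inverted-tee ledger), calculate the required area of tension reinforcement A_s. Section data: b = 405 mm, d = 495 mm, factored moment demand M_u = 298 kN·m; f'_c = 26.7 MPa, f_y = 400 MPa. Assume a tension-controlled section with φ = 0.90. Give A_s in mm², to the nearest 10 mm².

A_s ≈ 1820 mm²

M_n = M_u/φ = 298/0.90 = 331.111 kN·m.
With M_n = 0.85 f'_c a b (d − a/2), solve the quadratic for a:
a = d − √(d² − 2M_n/(0.85 f'_c b)) = 495 − √(495² − 2 × 331.111×10⁶/(0.85 × 26.7 × 405)) = 79.09 mm.
A_s = 0.85 f'_c a b / f_y = 0.85 × 26.7 × 79.09 × 405 / 400 = 1817.4 mm².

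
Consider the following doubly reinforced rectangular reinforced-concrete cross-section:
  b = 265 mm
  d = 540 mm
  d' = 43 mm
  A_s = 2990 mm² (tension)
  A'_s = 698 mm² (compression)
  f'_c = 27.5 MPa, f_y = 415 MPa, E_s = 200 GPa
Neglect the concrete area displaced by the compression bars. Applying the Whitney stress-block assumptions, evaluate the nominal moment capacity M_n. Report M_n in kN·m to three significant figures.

M_n ≈ 585 kN·m

Assume both tension and compression steel yield.
Net tension couple steel: A_s − A'_s = 2292 mm².
a = (A_s − A'_s) f_y / (0.85 f'_c b) = 951180/(0.85 × 27.5 × 265) = 153.56 mm.
c = a/β₁ = 153.56/0.85 = 180.66 mm; ε'_s = 0.003(c − d')/c = 0.0023 ≥ f_y/E_s = 0.0021, so compression steel does yield.
M_n = (A_s − A'_s) f_y (d − a/2) + A'_s f_y (d − d') = [951180 × (540 − 76.78) + 289670 × (540 − 43)] × 10⁻⁶ = 440.61 + 143.97 = 584.58 kN·m.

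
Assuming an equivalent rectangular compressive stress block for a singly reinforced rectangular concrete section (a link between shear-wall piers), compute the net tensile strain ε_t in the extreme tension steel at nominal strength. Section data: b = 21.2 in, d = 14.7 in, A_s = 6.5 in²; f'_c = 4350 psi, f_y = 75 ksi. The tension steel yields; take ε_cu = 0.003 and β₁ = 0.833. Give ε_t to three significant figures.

a = A_s f_y/(0.85 f'_c b) = 6.219 in.
β₁ = 0.833, so c = a/β₁ = 6.219/0.833 = 7.466 in.
From the linear strain diagram with ε_cu = 0.003: ε_t = 0.003 (d − c)/c = 0.003 × (14.7 − 7.466)/7.466 = 0.00291.
ε_t < 0.004 — the section is over-reinforced for flexure under ACI limits.

ε_t ≈ 0.00291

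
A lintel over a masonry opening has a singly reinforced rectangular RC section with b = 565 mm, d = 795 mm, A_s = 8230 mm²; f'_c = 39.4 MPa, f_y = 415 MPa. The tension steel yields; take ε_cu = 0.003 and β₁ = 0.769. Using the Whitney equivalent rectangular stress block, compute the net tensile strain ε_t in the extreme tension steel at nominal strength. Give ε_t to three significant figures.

ε_t ≈ 0.00716

a = A_s f_y/(0.85 f'_c b) = 180.50 mm.
β₁ = 0.769, so c = a/β₁ = 180.50/0.769 = 234.72 mm.
From the linear strain diagram with ε_cu = 0.003: ε_t = 0.003 (d − c)/c = 0.003 × (795 − 234.72)/234.72 = 0.00716.
Since ε_t ≥ 0.005, the section is tension-controlled.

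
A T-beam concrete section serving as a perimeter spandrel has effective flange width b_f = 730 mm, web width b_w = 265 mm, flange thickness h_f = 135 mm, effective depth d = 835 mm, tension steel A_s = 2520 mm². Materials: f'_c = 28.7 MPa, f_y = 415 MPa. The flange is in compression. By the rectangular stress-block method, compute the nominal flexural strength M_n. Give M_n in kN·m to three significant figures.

Tension: T = A_s f_y = 2520 × 415 = 1045800 N.
Try a within the flange: a = T/(0.85 f'_c b_f) = 1045800/(0.85 × 28.7 × 730) = 58.73 mm.
Since a = 58.73 ≤ h_f = 135 mm, the stress block lies entirely in the flange; analyse as a rectangular beam of width b_f.
M_n = T(d − a/2) = 1045800 × (835 − 29.365) = 842.53 × 10⁶ N·mm.
M_n = 842.53 kN·m.

M_n ≈ 843 kN·m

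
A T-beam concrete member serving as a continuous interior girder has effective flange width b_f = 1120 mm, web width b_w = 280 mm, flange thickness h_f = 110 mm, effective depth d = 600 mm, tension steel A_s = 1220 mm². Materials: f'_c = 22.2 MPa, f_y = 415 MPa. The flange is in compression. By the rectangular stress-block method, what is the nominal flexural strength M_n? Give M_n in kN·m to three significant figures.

Tension: T = A_s f_y = 1220 × 415 = 506300 N.
Try a within the flange: a = T/(0.85 f'_c b_f) = 506300/(0.85 × 22.2 × 1120) = 23.96 mm.
Since a = 23.96 ≤ h_f = 110 mm, the stress block lies entirely in the flange; analyse as a rectangular beam of width b_f.
M_n = T(d − a/2) = 506300 × (600 − 11.98) = 297.71 × 10⁶ N·mm.
M_n = 297.71 kN·m.

M_n ≈ 298 kN·m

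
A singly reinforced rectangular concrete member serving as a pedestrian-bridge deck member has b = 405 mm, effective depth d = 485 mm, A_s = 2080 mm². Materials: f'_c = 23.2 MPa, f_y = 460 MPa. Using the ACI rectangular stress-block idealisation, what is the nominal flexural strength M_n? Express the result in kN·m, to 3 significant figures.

M_n ≈ 407 kN·m

T = A_s f_y = 2080 × 460 = 956800 N = 956.8 kN.
From C = T: a = T/(0.85 f'_c b) = 956800/(0.85 × 23.2 × 405) = 119.80 mm.
M_n = T(d − a/2) = 956.8 kN × (485 − 59.9) mm = 406.74 kN·m.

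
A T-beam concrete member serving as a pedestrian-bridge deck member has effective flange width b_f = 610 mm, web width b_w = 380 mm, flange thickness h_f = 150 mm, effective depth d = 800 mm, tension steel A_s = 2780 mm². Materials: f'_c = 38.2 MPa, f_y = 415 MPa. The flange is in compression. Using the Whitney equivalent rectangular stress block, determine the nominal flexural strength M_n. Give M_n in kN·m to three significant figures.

M_n ≈ 889 kN·m

Tension: T = A_s f_y = 2780 × 415 = 1153700 N.
Try a within the flange: a = T/(0.85 f'_c b_f) = 1153700/(0.85 × 38.2 × 610) = 58.25 mm.
Since a = 58.25 ≤ h_f = 150 mm, the stress block lies entirely in the flange; analyse as a rectangular beam of width b_f.
M_n = T(d − a/2) = 1153700 × (800 − 29.125) = 889.36 × 10⁶ N·mm.
M_n = 889.36 kN·m.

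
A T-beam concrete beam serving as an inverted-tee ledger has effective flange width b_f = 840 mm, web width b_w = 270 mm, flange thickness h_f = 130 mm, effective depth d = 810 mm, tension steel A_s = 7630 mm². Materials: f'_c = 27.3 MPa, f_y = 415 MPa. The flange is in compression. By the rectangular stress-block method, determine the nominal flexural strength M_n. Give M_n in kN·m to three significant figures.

M_n ≈ 2290 kN·m

Tension: T = A_s f_y = 7630 × 415 = 3166450 N.
Try a within the flange: a = T/(0.85 f'_c b_f) = 3166450/(0.85 × 27.3 × 840) = 162.45 mm.
a = 162.45 > h_f = 130 mm: the block extends into the web. Split into flange-overhang and web parts.
C_f = 0.85 f'_c (b_f − b_w) h_f = 0.85 × 27.3 × (840 − 270) × 130 = 1719491 N.
Remaining web compression depth: a_w = (T − C_f)/(0.85 f'_c b_w) = (3166450 − 1719491)/(0.85 × 27.3 × 270) = 230.95 mm.
M_n = C_f(d − h_f/2) + (T − C_f)(d − a_w/2) = 1719491 × (810 − 65) + 1446959 × (810 − 115.475) = 1281.02 + 1004.95 = 2285.97 × 10⁶ N·mm.
M_n = 2285.97 kN·m.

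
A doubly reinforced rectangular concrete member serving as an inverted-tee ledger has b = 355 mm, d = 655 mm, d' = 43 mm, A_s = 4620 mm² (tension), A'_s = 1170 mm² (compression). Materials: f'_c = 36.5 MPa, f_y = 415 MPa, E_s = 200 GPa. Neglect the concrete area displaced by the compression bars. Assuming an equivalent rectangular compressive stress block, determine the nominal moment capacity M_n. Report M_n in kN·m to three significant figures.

M_n ≈ 1140 kN·m

Assume both tension and compression steel yield.
Net tension couple steel: A_s − A'_s = 3450 mm².
a = (A_s − A'_s) f_y / (0.85 f'_c b) = 1431750/(0.85 × 36.5 × 355) = 130.00 mm.
c = a/β₁ = 130.00/0.789 = 164.77 mm; ε'_s = 0.003(c − d')/c = 0.0022 ≥ f_y/E_s = 0.0021, so compression steel does yield.
M_n = (A_s − A'_s) f_y (d − a/2) + A'_s f_y (d − d') = [1431750 × (655 − 65) + 485550 × (655 − 43)] × 10⁻⁶ = 844.73 + 297.16 = 1141.89 kN·m.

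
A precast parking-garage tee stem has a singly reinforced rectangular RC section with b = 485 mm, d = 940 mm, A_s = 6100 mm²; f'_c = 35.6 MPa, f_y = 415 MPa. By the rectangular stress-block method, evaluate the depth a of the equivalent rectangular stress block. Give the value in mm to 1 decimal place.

T = A_s f_y = 6100 × 415 = 2531500 N = 2531.5 kN.
Setting C = 0.85 f'_c a b equal to T: a = 2531500/(0.85 × 35.6 × 485) = 172.5 mm.

a ≈ 172.5 mm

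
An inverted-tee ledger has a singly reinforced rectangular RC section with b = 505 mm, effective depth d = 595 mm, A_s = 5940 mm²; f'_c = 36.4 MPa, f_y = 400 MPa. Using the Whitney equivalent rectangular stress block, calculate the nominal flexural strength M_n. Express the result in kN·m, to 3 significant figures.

M_n ≈ 1230 kN·m

T = A_s f_y = 5940 × 400 = 2376000 N = 2376 kN.
From C = T: a = T/(0.85 f'_c b) = 2376000/(0.85 × 36.4 × 505) = 152.07 mm.
M_n = T(d − a/2) = 2376 kN × (595 − 76.035) mm = 1233.06 kN·m.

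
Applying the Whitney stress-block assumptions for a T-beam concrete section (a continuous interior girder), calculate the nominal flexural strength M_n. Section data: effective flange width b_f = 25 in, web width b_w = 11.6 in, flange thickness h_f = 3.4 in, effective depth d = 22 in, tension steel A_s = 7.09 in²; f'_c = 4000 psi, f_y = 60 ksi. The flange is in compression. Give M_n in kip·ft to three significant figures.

M_n ≈ 681 kip·ft

Tension: T = A_s f_y = 7.09 × 60 = 425.4 kips.
Try a within the flange: a = T/(0.85 f'_c b_f) = 425.4/(0.85 × 4 × 25) = 5.005 in.
a = 5.005 > h_f = 3.4 in: the block extends into the web. Split into flange-overhang and web parts.
C_f = 0.85 f'_c (b_f − b_w) h_f = 0.85 × 4 × (25 − 11.6) × 3.4 = 154.9 kips.
Remaining web compression depth: a_w = (T − C_f)/(0.85 f'_c b_w) = (425.4 − 154.9)/(0.85 × 4 × 11.6) = 6.859 in.
M_n = C_f(d − h_f/2) + (T − C_f)(d − a_w/2) = 154.9 × (22 − 1.7) + 270.5 × (22 − 3.4295) = 3144.5 + 5023.3 = 8167.8 kip·in.
M_n = 8167.8/12 = 680.65 kip·ft.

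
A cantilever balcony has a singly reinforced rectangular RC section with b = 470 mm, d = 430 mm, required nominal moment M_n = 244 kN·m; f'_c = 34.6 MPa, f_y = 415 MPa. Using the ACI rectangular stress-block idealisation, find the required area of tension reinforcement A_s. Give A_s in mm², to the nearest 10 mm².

With M_n = 0.85 f'_c a b (d − a/2), solve the quadratic for a:
a = d − √(d² − 2M_n/(0.85 f'_c b)) = 430 − √(430² − 2 × 244×10⁶/(0.85 × 34.6 × 470)) = 43.22 mm.
A_s = 0.85 f'_c a b / f_y = 0.85 × 34.6 × 43.22 × 470 / 415 = 1439.6 mm².

A_s ≈ 1440 mm²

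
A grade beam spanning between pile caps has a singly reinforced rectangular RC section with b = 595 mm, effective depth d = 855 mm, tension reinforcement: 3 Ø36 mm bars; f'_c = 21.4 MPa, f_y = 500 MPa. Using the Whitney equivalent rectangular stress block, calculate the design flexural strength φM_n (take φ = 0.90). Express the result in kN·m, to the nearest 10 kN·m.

A_s = 3 × 1018 = 3054 mm².
T = A_s f_y = 3054 × 500 = 1527000 N = 1527 kN.
From C = T: a = T/(0.85 f'_c b) = 1527000/(0.85 × 21.4 × 595) = 141.09 mm.
M_n = T(d − a/2) = 1527 kN × (855 − 70.545) mm = 1197.86 kN·m.
φM_n = 0.90 × 1197.86 = 1078.07 kN·m.

φM_n ≈ 1080 kN·m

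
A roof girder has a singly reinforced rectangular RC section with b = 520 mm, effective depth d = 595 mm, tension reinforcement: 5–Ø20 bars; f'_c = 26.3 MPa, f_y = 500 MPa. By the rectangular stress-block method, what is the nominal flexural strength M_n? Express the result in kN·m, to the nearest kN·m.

M_n ≈ 441 kN·m

A_s = 5 × 314 = 1570 mm².
T = A_s f_y = 1570 × 500 = 785000 N = 785 kN.
From C = T: a = T/(0.85 f'_c b) = 785000/(0.85 × 26.3 × 520) = 67.53 mm.
M_n = T(d − a/2) = 785 kN × (595 − 33.765) mm = 440.57 kN·m.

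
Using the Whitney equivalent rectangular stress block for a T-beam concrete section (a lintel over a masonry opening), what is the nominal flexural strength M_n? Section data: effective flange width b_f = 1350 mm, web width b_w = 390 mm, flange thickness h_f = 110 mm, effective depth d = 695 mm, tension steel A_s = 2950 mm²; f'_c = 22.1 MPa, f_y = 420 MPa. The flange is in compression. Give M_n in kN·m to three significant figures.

M_n ≈ 831 kN·m

Tension: T = A_s f_y = 2950 × 420 = 1239000 N.
Try a within the flange: a = T/(0.85 f'_c b_f) = 1239000/(0.85 × 22.1 × 1350) = 48.86 mm.
Since a = 48.86 ≤ h_f = 110 mm, the stress block lies entirely in the flange; analyse as a rectangular beam of width b_f.
M_n = T(d − a/2) = 1239000 × (695 − 24.43) = 830.84 × 10⁶ N·mm.
M_n = 830.84 kN·m.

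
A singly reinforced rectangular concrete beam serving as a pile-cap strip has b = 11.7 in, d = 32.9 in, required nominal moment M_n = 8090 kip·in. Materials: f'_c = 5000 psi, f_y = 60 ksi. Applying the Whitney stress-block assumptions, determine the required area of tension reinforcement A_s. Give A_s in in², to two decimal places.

From M_n = 0.85 f'_c a b (d − a/2):
a = d − √(d² − 2M_n/(0.85 f'_c b)) = 32.9 − √(32.9² − 2 × 8090/(0.85 × 5 × 11.7)) = 5.386 in.
A_s = 0.85 f'_c a b / f_y = 0.85 × 5 × 5.386 × 11.7 / 60 = 4.464 in².

A_s ≈ 4.46 in²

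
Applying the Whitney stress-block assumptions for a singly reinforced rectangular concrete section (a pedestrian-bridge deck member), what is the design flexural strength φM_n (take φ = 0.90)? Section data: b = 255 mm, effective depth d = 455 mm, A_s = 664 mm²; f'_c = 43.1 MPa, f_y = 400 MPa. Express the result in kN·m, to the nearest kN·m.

T = A_s f_y = 664 × 400 = 265600 N = 265.6 kN.
From C = T: a = T/(0.85 f'_c b) = 265600/(0.85 × 43.1 × 255) = 28.43 mm.
M_n = T(d − a/2) = 265.6 kN × (455 − 14.215) mm = 117.07 kN·m.
φM_n = 0.90 × 117.07 = 105.36 kN·m.

φM_n ≈ 105 kN·m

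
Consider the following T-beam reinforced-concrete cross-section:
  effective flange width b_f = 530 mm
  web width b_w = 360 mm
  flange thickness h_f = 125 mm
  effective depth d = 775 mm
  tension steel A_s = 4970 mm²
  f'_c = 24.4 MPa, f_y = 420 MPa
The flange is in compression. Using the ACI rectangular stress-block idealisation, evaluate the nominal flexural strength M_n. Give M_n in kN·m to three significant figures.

Tension: T = A_s f_y = 4970 × 420 = 2087400 N.
Try a within the flange: a = T/(0.85 f'_c b_f) = 2087400/(0.85 × 24.4 × 530) = 189.90 mm.
a = 189.90 > h_f = 125 mm: the block extends into the web. Split into flange-overhang and web parts.
C_f = 0.85 f'_c (b_f − b_w) h_f = 0.85 × 24.4 × (530 − 360) × 125 = 440725 N.
Remaining web compression depth: a_w = (T − C_f)/(0.85 f'_c b_w) = (2087400 − 440725)/(0.85 × 24.4 × 360) = 220.54 mm.
M_n = C_f(d − h_f/2) + (T − C_f)(d − a_w/2) = 440725 × (775 − 62.5) + 1646675 × (775 − 110.27) = 314.02 + 1094.59 = 1408.61 × 10⁶ N·mm.
M_n = 1408.61 kN·m.

M_n ≈ 1410 kN·m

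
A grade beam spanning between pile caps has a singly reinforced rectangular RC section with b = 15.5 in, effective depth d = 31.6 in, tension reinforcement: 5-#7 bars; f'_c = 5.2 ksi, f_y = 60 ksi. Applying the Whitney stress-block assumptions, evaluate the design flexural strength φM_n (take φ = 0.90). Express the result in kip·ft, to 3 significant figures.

A_s = 5 × 0.6 = 3 in².
T = A_s f_y = 3 × 60 = 180 kips.
a = T/(0.85 f'_c b) = 180/(0.85 × 5.2 × 15.5) = 2.627 in.
M_n = T(d − a/2) = 180 × (31.6 − 1.3135) = 5451.6 kip·in = 5451.6/12 = 454.30 kip·ft.
φM_n = 0.90 × 454.30 = 408.87 kip·ft.

φM_n ≈ 409 kip·ft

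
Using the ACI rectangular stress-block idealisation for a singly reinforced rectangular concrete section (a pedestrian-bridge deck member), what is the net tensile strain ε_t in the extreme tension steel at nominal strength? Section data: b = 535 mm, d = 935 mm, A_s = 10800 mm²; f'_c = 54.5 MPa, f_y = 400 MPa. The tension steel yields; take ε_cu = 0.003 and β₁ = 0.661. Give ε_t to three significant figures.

ε_t ≈ 0.00764

a = A_s f_y/(0.85 f'_c b) = 174.31 mm.
β₁ = 0.661, so c = a/β₁ = 174.31/0.661 = 263.71 mm.
From the linear strain diagram with ε_cu = 0.003: ε_t = 0.003 (d − c)/c = 0.003 × (935 − 263.71)/263.71 = 0.00764.
Since ε_t ≥ 0.005, the section is tension-controlled.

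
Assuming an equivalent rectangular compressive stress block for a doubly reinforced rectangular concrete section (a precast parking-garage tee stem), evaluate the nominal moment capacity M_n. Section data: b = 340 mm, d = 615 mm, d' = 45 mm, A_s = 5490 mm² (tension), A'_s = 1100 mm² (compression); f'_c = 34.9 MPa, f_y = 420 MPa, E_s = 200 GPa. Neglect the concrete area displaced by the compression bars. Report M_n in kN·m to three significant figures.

M_n ≈ 1230 kN·m

Assume both tension and compression steel yield.
Net tension couple steel: A_s − A'_s = 4390 mm².
a = (A_s − A'_s) f_y / (0.85 f'_c b) = 1843800/(0.85 × 34.9 × 340) = 182.81 mm.
c = a/β₁ = 182.81/0.801 = 228.23 mm; ε'_s = 0.003(c − d')/c = 0.0024 ≥ f_y/E_s = 0.0021, so compression steel does yield.
M_n = (A_s − A'_s) f_y (d − a/2) + A'_s f_y (d − d') = [1843800 × (615 − 91.405) + 462000 × (615 − 45)] × 10⁻⁶ = 965.40 + 263.34 = 1228.74 kN·m.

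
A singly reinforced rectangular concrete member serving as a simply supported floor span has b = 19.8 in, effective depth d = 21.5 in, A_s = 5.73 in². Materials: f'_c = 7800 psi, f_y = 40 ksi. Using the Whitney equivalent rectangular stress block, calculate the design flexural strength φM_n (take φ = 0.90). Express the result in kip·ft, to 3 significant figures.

φM_n ≈ 355 kip·ft

T = A_s f_y = 5.73 × 40 = 229.2 kips.
a = T/(0.85 f'_c b) = 229.2/(0.85 × 7.8 × 19.8) = 1.746 in.
M_n = T(d − a/2) = 229.2 × (21.5 − 0.873) = 4727.7 kip·in = 4727.7/12 = 393.98 kip·ft.
φM_n = 0.90 × 393.98 = 354.58 kip·ft.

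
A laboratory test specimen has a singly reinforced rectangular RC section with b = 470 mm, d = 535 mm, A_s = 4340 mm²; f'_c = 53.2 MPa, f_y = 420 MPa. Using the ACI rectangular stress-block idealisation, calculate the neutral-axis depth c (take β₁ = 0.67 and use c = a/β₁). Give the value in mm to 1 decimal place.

c ≈ 128.0 mm

T = A_s f_y = 4340 × 420 = 1822800 N = 1822.8 kN.
Setting C = 0.85 f'_c a b equal to T: a = 1822800/(0.85 × 53.2 × 470) = 85.765 mm.
With β₁ = 0.67, c = a/β₁ = 85.765/0.67 = 128.0 mm.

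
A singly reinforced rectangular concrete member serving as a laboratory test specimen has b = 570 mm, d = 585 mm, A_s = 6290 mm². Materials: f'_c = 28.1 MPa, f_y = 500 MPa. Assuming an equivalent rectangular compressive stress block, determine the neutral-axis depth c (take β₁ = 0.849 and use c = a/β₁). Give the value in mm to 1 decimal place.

T = A_s f_y = 6290 × 500 = 3145000 N = 3145 kN.
Setting C = 0.85 f'_c a b equal to T: a = 3145000/(0.85 × 28.1 × 570) = 231.005 mm.
With β₁ = 0.849, c = a/β₁ = 231.005/0.849 = 272.1 mm.

c ≈ 272.1 mm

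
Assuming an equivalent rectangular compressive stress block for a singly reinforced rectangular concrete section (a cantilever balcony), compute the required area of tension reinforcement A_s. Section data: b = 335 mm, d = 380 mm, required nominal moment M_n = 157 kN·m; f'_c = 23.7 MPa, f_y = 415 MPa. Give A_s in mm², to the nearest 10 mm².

With M_n = 0.85 f'_c a b (d − a/2), solve the quadratic for a:
a = d − √(d² − 2M_n/(0.85 f'_c b)) = 380 − √(380² − 2 × 157×10⁶/(0.85 × 23.7 × 335)) = 67.16 mm.
A_s = 0.85 f'_c a b / f_y = 0.85 × 23.7 × 67.16 × 335 / 415 = 1092.1 mm².

A_s ≈ 1090 mm²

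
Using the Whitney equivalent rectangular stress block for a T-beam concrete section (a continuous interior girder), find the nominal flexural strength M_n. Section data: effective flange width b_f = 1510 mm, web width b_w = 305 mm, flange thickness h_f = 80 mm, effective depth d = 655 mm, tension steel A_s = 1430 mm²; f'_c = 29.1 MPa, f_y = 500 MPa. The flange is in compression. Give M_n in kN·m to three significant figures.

M_n ≈ 461 kN·m

Tension: T = A_s f_y = 1430 × 500 = 715000 N.
Try a within the flange: a = T/(0.85 f'_c b_f) = 715000/(0.85 × 29.1 × 1510) = 19.14 mm.
Since a = 19.14 ≤ h_f = 80 mm, the stress block lies entirely in the flange; analyse as a rectangular beam of width b_f.
M_n = T(d − a/2) = 715000 × (655 − 9.57) = 461.48 × 10⁶ N·mm.
M_n = 461.48 kN·m.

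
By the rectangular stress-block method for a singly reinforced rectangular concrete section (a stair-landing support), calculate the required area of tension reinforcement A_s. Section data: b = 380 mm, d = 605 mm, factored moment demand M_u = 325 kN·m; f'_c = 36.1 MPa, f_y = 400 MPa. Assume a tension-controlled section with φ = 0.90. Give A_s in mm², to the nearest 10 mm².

A_s ≈ 1560 mm²

M_n = M_u/φ = 325/0.90 = 361.111 kN·m.
With M_n = 0.85 f'_c a b (d − a/2), solve the quadratic for a:
a = d − √(d² − 2M_n/(0.85 f'_c b)) = 605 − √(605² − 2 × 361.111×10⁶/(0.85 × 36.1 × 380)) = 53.56 mm.
A_s = 0.85 f'_c a b / f_y = 0.85 × 36.1 × 53.56 × 380 / 400 = 1561.3 mm².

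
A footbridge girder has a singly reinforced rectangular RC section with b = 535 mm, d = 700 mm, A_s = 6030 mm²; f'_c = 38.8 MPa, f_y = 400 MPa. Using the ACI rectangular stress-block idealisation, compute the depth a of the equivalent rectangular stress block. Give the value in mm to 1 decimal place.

T = A_s f_y = 6030 × 400 = 2412000 N = 2412 kN.
Setting C = 0.85 f'_c a b equal to T: a = 2412000/(0.85 × 38.8 × 535) = 136.7 mm.

a ≈ 136.7 mm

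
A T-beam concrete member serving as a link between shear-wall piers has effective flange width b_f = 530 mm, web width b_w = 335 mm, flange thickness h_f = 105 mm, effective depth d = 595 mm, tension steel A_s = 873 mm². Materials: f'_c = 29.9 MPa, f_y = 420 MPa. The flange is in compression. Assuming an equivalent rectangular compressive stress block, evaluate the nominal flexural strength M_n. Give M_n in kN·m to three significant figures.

Tension: T = A_s f_y = 873 × 420 = 366660 N.
Try a within the flange: a = T/(0.85 f'_c b_f) = 366660/(0.85 × 29.9 × 530) = 27.22 mm.
Since a = 27.22 ≤ h_f = 105 mm, the stress block lies entirely in the flange; analyse as a rectangular beam of width b_f.
M_n = T(d − a/2) = 366660 × (595 − 13.61) = 213.17 × 10⁶ N·mm.
M_n = 213.17 kN·m.

M_n ≈ 213 kN·m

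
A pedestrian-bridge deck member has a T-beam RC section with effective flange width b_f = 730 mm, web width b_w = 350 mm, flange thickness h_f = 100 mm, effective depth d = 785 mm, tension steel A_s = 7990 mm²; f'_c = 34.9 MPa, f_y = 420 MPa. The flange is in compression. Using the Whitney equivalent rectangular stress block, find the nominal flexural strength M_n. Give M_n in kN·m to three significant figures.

M_n ≈ 2340 kN·m

Tension: T = A_s f_y = 7990 × 420 = 3355800 N.
Try a within the flange: a = T/(0.85 f'_c b_f) = 3355800/(0.85 × 34.9 × 730) = 154.96 mm.
a = 154.96 > h_f = 100 mm: the block extends into the web. Split into flange-overhang and web parts.
C_f = 0.85 f'_c (b_f − b_w) h_f = 0.85 × 34.9 × (730 − 350) × 100 = 1127270 N.
Remaining web compression depth: a_w = (T − C_f)/(0.85 f'_c b_w) = (3355800 − 1127270)/(0.85 × 34.9 × 350) = 214.64 mm.
M_n = C_f(d − h_f/2) + (T − C_f)(d − a_w/2) = 1127270 × (785 − 50) + 2228530 × (785 − 107.32) = 828.54 + 1510.23 = 2338.77 × 10⁶ N·mm.
M_n = 2338.77 kN·m.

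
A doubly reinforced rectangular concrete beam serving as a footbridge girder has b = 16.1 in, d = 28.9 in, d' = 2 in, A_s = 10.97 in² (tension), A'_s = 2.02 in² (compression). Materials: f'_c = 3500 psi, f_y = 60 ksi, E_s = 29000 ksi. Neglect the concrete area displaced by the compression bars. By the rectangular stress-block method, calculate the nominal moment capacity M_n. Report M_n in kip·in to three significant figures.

Assume both steels yield.
a = (A_s − A'_s) f_y/(0.85 f'_c b) = (10.97 − 2.02) × 60/(0.85 × 3.5 × 16.1) = 11.211 in.
c = a/β₁ = 11.211/0.85 = 13.189 in; ε'_s = 0.003(c − d')/c = 0.0025 ≥ ε_y = 0.0021, so the compression steel yields.
M_n = (A_s − A'_s) f_y (d − a/2) + A'_s f_y (d − d') = 537 × (28.9 − 5.6055) + 121.2 × (28.9 − 2) = 12509.1 + 3260.3 = 15769.4 kip·in.

M_n ≈ 15800 kip·in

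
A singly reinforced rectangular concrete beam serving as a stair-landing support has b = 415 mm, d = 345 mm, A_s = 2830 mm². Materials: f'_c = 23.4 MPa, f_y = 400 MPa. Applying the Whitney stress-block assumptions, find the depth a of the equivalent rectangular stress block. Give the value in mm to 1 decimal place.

a ≈ 137.1 mm

T = A_s f_y = 2830 × 400 = 1132000 N = 1132 kN.
Setting C = 0.85 f'_c a b equal to T: a = 1132000/(0.85 × 23.4 × 415) = 137.1 mm.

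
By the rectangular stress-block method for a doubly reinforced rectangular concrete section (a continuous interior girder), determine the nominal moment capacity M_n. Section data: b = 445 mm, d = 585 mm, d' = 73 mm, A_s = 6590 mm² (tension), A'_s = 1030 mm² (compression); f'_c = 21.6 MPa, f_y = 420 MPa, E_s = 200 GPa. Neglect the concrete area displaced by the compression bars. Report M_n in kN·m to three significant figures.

M_n ≈ 1250 kN·m

Assume both tension and compression steel yield.
Net tension couple steel: A_s − A'_s = 5560 mm².
a = (A_s − A'_s) f_y / (0.85 f'_c b) = 2335200/(0.85 × 21.6 × 445) = 285.82 mm.
c = a/β₁ = 285.82/0.85 = 336.26 mm; ε'_s = 0.003(c − d')/c = 0.0023 ≥ f_y/E_s = 0.0021, so compression steel does yield.
M_n = (A_s − A'_s) f_y (d − a/2) + A'_s f_y (d − d') = [2335200 × (585 − 142.91) + 432600 × (585 − 73)] × 10⁻⁶ = 1032.37 + 221.49 = 1253.86 kN·m.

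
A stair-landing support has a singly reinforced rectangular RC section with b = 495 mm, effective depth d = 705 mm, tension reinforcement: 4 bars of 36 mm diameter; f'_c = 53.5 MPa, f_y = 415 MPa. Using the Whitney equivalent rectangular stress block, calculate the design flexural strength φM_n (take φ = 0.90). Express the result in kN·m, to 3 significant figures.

φM_n ≈ 1020 kN·m

A_s = 4 × 1018 = 4072 mm².
T = A_s f_y = 4072 × 415 = 1689880 N = 1689.88 kN.
From C = T: a = T/(0.85 f'_c b) = 1689880/(0.85 × 53.5 × 495) = 75.07 mm.
M_n = T(d − a/2) = 1689.88 kN × (705 − 37.535) mm = 1127.94 kN·m.
φM_n = 0.90 × 1127.94 = 1015.15 kN·m.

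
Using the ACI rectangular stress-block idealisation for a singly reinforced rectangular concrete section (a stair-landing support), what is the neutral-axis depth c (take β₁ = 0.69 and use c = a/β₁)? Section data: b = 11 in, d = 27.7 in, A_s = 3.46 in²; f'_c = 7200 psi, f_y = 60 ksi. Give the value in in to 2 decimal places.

c ≈ 4.47 in

T = A_s f_y = 3.46 × 60 = 207.6 kips.
a = T/(0.85 f'_c b) = 207.6/(0.85 × 7.2 × 11) = 3.0838 in.
With β₁ = 0.69, c = a/β₁ = 3.0838/0.69 = 4.47 in.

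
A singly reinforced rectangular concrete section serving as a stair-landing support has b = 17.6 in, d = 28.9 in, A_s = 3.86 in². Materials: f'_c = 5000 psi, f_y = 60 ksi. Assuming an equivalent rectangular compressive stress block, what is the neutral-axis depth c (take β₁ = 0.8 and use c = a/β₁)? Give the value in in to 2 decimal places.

c ≈ 3.87 in

T = A_s f_y = 3.86 × 60 = 231.6 kips.
a = T/(0.85 f'_c b) = 231.6/(0.85 × 5 × 17.6) = 3.0963 in.
With β₁ = 0.8, c = a/β₁ = 3.0963/0.8 = 3.87 in.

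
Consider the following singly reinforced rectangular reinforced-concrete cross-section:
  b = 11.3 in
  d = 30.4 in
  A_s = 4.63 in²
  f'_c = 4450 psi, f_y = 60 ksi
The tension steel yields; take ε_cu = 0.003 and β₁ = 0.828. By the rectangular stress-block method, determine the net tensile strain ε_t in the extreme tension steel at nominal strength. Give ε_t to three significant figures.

a = A_s f_y/(0.85 f'_c b) = 6.499 in.
β₁ = 0.828, so c = a/β₁ = 6.499/0.828 = 7.849 in.
From the linear strain diagram with ε_cu = 0.003: ε_t = 0.003 (d − c)/c = 0.003 × (30.4 − 7.849)/7.849 = 0.00862.
Since ε_t ≥ 0.005, the section is tension-controlled.

ε_t ≈ 0.00862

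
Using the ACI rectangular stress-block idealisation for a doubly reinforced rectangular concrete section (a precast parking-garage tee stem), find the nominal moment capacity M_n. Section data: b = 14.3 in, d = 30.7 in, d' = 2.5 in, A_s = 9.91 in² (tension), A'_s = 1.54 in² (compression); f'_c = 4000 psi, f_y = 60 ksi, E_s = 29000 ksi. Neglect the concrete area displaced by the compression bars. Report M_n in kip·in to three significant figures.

Assume both steels yield.
a = (A_s − A'_s) f_y/(0.85 f'_c b) = (9.91 − 1.54) × 60/(0.85 × 4 × 14.3) = 10.329 in.
c = a/β₁ = 10.329/0.85 = 12.152 in; ε'_s = 0.003(c − d')/c = 0.0024 ≥ ε_y = 0.0021, so the compression steel yields.
M_n = (A_s − A'_s) f_y (d − a/2) + A'_s f_y (d − d') = 502.2 × (30.7 − 5.1645) + 92.4 × (30.7 − 2.5) = 12823.9 + 2605.7 = 15429.6 kip·in.

M_n ≈ 15400 kip·in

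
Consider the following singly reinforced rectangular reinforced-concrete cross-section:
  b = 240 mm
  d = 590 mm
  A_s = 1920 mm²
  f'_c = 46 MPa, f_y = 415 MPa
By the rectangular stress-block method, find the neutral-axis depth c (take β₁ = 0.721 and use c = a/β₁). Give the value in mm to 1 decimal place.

T = A_s f_y = 1920 × 415 = 796800 N = 796.8 kN.
Setting C = 0.85 f'_c a b equal to T: a = 796800/(0.85 × 46 × 240) = 84.910 mm.
With β₁ = 0.721, c = a/β₁ = 84.910/0.721 = 117.8 mm.

c ≈ 117.8 mm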